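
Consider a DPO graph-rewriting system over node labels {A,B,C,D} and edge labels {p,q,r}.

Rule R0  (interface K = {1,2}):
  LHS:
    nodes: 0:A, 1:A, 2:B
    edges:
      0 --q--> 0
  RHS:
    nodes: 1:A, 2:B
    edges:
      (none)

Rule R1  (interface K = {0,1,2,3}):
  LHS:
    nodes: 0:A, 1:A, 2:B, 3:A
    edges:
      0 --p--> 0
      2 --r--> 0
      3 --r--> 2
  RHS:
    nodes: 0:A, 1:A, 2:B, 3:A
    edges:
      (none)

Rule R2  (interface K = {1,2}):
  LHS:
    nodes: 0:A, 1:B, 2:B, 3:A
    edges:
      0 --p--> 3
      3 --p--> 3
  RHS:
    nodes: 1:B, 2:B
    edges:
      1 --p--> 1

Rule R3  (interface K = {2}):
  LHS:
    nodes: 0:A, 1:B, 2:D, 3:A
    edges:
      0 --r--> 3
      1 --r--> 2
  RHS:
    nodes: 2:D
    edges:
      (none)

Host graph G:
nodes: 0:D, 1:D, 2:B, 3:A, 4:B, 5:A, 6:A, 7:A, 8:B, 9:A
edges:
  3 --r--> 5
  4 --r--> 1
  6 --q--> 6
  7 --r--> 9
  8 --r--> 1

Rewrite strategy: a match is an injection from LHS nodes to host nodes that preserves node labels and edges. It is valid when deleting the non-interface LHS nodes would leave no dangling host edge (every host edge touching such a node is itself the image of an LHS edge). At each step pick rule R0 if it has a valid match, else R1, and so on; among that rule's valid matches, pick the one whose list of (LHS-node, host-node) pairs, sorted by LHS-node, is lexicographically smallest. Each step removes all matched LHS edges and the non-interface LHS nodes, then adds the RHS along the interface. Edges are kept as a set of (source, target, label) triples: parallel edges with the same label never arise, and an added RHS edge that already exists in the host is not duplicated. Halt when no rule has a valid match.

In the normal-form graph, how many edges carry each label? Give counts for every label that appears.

Answer: (no edges)

Rewrite trace:
[0] host  ⇒  10 nodes, 5 edges  {3-r->5 4-r->1 6-q->6 7-r->9 8-r->1}
[1] R0 @ {0↦6, 1↦3, 2↦2}  ⇒  9 nodes, 4 edges  {3-r->5 4-r->1 7-r->9 8-r->1}
[2] R3 @ {0↦3, 1↦4, 2↦1, 3↦5}  ⇒  6 nodes, 2 edges  {7-r->9 8-r->1}
[3] R3 @ {0↦7, 1↦8, 2↦1, 3↦9}  ⇒  3 nodes, 0 edges  {∅}
normal form: no rule applies after step 3
NF edges: []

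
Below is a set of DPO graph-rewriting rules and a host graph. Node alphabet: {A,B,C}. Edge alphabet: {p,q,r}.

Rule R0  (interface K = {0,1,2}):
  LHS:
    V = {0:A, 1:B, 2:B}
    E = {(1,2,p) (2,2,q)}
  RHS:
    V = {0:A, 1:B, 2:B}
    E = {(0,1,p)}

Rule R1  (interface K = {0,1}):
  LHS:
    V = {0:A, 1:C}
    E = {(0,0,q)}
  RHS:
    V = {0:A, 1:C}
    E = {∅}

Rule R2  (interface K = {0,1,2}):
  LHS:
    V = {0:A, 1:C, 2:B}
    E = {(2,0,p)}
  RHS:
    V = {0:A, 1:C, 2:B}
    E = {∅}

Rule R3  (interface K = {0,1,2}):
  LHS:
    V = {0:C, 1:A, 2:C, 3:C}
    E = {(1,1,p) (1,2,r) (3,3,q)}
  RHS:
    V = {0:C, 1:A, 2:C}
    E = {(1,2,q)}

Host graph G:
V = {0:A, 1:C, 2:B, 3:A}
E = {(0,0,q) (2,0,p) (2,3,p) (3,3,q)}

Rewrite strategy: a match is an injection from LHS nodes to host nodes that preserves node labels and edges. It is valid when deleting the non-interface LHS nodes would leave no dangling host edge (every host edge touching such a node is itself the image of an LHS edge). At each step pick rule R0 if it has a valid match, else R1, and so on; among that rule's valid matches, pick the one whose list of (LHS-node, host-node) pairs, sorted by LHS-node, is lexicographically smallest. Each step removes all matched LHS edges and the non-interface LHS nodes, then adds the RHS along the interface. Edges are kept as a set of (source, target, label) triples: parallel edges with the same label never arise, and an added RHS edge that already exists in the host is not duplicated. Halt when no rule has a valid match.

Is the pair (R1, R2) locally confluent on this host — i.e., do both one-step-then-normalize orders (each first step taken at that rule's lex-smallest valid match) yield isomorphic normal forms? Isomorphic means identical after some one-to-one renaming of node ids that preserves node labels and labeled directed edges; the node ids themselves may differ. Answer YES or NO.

Answer: YES

Derivation:
branch R1-first: apply at {0↦0, 1↦1} → |E|=3, then 3 more step(s) → NF |V|=4 |E|=0 V={0:A, 1:C, 2:B, 3:A} E=∅
branch R2-first: apply at {0↦0, 1↦1, 2↦2} → |E|=3, then 3 more step(s) → NF |V|=4 |E|=0 V={0:A, 1:C, 2:B, 3:A} E=∅
graphs isomorphic (equal up to label-preserving node renaming)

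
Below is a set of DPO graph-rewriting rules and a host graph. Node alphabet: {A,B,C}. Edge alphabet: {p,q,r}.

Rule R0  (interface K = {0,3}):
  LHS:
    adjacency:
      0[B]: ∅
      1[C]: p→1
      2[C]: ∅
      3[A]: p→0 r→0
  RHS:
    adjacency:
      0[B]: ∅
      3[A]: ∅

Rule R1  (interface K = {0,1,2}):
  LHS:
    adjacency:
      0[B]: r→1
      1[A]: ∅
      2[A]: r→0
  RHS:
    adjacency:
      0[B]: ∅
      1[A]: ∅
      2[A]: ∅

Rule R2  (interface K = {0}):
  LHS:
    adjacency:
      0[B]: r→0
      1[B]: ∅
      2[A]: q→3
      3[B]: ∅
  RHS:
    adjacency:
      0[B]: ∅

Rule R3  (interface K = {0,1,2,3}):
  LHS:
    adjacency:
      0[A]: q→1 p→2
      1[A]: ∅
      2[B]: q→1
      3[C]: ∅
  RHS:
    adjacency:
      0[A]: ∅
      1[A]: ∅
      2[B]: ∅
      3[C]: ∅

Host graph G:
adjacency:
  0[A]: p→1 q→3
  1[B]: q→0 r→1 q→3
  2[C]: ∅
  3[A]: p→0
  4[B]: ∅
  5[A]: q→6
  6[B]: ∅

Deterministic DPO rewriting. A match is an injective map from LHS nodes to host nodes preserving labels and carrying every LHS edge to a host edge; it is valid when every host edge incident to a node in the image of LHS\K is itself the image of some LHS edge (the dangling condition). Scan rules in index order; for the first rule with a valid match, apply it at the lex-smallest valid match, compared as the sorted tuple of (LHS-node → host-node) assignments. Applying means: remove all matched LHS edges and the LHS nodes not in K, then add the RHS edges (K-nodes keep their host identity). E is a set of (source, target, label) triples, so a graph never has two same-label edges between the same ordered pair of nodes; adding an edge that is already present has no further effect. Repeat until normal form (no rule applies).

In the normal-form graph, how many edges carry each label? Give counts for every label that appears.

Answer: p:1 q:1

Rewrite trace:
initial: |V|=7 |E|=7  E = 0-p->1 0-q->3 1-q->0 1-r->1 1-q->3 3-p->0 5-q->6
step 1: apply R2 at {0↦1, 1↦4, 2↦5, 3↦6}  → |V|=4 |E|=5  E = 0-p->1 0-q->3 1-q->0 1-q->3 3-p->0
step 2: apply R3 at {0↦0, 1↦3, 2↦1, 3↦2}  → |V|=4 |E|=2  E = 1-q->0 3-p->0
final graph: no rule applies after step 2
NF edges: [(1, 0, 'q'), (3, 0, 'p')]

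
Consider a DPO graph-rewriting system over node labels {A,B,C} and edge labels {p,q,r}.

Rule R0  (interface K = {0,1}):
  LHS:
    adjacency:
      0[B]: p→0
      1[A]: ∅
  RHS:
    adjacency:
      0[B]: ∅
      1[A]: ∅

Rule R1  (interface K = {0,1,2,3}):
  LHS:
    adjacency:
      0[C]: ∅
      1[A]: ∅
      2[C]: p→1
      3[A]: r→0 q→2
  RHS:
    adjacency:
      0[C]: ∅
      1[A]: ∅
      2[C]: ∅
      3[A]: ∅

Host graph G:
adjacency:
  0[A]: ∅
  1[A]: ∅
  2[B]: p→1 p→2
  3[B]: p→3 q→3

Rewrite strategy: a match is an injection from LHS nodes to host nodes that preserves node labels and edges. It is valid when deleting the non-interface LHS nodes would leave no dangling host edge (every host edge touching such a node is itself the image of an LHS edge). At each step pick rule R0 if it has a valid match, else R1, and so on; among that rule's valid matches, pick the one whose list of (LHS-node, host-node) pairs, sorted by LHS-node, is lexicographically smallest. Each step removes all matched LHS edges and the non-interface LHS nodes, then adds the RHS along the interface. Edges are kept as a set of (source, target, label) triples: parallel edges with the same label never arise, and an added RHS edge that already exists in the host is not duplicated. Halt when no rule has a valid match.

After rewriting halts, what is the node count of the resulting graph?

start.  V:4 E:4  edges: 2-p->1 2-p->2 3-p->3 3-q->3
1. fire R0 via {0↦2, 1↦0}  →  V:4 E:3  edges: 2-p->1 3-p->3 3-q->3
2. fire R0 via {0↦3, 1↦0}  →  V:4 E:2  edges: 2-p->1 3-q->3
normal form: no rule applies after step 2
NF nodes: {0:A, 1:A, 2:B, 3:B}

Answer: 4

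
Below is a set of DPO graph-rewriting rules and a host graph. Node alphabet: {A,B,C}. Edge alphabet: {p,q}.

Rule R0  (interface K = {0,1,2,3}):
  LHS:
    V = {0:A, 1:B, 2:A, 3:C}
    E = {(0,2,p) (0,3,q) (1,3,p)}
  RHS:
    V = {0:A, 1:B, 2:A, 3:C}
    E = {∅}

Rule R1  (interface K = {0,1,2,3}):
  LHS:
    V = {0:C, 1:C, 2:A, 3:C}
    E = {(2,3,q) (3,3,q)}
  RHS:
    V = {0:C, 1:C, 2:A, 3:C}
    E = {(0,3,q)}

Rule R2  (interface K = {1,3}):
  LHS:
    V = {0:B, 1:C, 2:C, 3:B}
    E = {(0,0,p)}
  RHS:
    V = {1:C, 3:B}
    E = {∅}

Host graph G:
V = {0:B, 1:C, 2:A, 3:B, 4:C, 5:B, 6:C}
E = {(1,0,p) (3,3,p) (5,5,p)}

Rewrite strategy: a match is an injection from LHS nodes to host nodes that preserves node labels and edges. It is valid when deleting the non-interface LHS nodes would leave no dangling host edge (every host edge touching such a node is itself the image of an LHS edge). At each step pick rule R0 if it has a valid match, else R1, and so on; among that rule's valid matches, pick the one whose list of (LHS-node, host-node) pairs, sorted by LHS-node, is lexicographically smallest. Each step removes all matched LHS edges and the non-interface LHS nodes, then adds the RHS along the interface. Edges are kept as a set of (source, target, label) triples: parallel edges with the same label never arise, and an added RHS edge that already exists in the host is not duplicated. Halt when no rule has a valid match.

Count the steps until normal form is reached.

Answer: 2

Rewrite trace:
initial: |V|=7 |E|=3  E = 1-p->0 3-p->3 5-p->5
step 1: apply R2 at {0↦3, 1↦1, 2↦4, 3↦0}  → |V|=5 |E|=2  E = 1-p->0 5-p->5
step 2: apply R2 at {0↦5, 1↦1, 2↦6, 3↦0}  → |V|=3 |E|=1  E = 1-p->0
normal form: no rule applies after step 2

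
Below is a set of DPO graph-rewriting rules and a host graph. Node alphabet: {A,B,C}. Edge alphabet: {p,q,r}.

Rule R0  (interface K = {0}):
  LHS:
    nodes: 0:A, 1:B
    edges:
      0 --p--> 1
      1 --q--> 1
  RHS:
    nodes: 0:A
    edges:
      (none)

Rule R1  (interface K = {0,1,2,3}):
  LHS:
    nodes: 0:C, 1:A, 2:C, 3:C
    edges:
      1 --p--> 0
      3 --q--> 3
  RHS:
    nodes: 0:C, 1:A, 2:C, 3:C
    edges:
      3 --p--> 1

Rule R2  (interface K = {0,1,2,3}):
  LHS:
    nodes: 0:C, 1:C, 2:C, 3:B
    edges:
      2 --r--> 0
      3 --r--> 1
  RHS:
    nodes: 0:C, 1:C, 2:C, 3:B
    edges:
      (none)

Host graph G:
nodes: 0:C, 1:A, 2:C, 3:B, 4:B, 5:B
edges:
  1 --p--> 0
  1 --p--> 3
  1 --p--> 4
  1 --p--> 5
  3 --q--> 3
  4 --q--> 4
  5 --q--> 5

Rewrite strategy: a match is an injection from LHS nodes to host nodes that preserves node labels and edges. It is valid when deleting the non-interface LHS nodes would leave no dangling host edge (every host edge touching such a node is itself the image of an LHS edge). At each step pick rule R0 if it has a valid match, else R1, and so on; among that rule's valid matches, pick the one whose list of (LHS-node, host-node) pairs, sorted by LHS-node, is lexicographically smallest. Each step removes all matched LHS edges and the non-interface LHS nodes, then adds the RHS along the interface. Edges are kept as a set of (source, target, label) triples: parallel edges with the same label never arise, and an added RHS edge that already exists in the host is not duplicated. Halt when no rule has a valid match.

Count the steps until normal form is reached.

Answer: 3

Rewrite trace:
[0] host  ⇒  6 nodes, 7 edges  {1-p->0 1-p->3 1-p->4 1-p->5 3-q->3 4-q->4 5-q->5}
[1] R0 @ {0↦1, 1↦3}  ⇒  5 nodes, 5 edges  {1-p->0 1-p->4 1-p->5 4-q->4 5-q->5}
[2] R0 @ {0↦1, 1↦4}  ⇒  4 nodes, 3 edges  {1-p->0 1-p->5 5-q->5}
[3] R0 @ {0↦1, 1↦5}  ⇒  3 nodes, 1 edges  {1-p->0}
normal form: no rule applies after step 3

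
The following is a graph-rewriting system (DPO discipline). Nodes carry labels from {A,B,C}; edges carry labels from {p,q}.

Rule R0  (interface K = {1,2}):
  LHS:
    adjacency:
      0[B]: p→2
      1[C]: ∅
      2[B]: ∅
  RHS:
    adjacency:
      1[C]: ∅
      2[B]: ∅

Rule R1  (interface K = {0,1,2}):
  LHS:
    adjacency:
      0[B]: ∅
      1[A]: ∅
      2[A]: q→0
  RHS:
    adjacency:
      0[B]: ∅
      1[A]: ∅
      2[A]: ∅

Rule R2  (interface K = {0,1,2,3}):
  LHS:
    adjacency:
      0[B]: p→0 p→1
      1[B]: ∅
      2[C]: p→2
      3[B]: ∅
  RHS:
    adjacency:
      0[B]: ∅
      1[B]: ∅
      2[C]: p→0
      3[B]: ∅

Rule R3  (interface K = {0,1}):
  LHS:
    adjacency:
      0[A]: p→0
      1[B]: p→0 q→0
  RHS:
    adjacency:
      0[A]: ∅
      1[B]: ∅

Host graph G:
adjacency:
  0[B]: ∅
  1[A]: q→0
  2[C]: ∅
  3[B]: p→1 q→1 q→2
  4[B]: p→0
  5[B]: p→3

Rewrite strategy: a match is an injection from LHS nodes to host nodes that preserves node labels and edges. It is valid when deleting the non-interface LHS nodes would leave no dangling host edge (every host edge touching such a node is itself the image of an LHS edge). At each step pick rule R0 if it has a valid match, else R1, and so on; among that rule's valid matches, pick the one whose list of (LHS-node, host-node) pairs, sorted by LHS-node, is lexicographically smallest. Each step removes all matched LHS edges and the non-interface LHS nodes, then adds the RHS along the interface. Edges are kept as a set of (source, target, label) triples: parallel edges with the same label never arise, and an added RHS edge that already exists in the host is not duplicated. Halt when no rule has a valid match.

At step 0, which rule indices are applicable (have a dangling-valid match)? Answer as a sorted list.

R0: 2 valid matches — {0↦4, 1↦2, 2↦0}, {0↦5, 1↦2, 2↦3}
R1: no valid match — LHS pattern not found
R2: no valid match — LHS pattern not found
R3: no valid match — LHS pattern not found

Answer: [R0]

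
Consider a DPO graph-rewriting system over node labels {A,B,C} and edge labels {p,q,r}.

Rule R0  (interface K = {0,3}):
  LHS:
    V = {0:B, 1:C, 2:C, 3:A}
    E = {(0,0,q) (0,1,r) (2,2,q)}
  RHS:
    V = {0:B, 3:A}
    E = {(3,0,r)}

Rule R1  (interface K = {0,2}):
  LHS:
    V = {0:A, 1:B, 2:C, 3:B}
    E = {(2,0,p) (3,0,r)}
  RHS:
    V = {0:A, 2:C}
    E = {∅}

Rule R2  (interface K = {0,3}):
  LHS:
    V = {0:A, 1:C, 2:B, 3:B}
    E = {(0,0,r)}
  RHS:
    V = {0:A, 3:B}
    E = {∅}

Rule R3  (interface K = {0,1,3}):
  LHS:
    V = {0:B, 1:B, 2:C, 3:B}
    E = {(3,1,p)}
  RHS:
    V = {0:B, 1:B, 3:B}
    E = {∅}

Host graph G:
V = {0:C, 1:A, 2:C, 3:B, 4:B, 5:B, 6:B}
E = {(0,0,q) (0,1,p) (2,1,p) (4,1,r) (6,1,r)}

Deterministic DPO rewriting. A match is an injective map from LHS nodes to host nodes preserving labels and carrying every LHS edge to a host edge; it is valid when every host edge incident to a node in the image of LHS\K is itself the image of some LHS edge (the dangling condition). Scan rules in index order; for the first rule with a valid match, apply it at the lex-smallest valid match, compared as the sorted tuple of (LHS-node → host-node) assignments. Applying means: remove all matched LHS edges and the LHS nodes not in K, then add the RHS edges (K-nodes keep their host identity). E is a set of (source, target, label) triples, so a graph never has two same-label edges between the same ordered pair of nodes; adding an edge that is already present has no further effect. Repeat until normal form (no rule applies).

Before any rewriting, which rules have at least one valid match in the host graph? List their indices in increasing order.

Answer: [R1]

Steps:
R0: no valid match — LHS pattern not found
R1: 8 valid matches — {0↦1, 1↦3, 2↦0, 3↦4}, {0↦1, 1↦3, 2↦0, 3↦6}, {0↦1, 1↦3, 2↦2, 3↦4} (+5 more)
R2: no valid match — LHS pattern not found
R3: no valid match — LHS pattern not found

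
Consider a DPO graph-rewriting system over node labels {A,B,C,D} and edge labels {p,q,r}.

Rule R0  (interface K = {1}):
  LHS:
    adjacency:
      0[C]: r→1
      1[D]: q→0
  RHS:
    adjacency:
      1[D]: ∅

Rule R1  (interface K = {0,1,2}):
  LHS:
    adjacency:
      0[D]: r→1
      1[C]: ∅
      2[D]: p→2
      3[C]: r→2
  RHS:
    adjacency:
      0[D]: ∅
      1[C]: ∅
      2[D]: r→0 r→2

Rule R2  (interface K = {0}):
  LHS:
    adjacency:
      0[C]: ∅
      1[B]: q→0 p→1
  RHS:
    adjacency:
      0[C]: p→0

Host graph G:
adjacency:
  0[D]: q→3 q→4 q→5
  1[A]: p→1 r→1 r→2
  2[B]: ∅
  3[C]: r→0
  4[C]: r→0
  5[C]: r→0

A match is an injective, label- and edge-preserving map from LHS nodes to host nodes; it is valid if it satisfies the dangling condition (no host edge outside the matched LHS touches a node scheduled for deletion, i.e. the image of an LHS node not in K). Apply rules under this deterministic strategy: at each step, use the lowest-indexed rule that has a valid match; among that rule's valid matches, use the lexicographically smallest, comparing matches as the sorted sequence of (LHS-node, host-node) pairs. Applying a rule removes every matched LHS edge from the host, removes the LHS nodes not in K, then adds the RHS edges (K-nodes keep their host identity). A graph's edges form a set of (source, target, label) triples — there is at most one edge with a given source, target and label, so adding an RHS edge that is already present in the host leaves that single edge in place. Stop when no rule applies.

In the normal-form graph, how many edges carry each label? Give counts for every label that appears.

[0] host  ⇒  6 nodes, 9 edges  {0-q->3 0-q->4 0-q->5 1-p->1 1-r->1 1-r->2 3-r->0 4-r->0 5-r->0}
[1] R0 @ {0↦3, 1↦0}  ⇒  5 nodes, 7 edges  {0-q->4 0-q->5 1-p->1 1-r->1 1-r->2 4-r->0 5-r->0}
[2] R0 @ {0↦4, 1↦0}  ⇒  4 nodes, 5 edges  {0-q->5 1-p->1 1-r->1 1-r->2 5-r->0}
[3] R0 @ {0↦5, 1↦0}  ⇒  3 nodes, 3 edges  {1-p->1 1-r->1 1-r->2}
halt: no rule applies after step 3
NF edges: [(1, 1, 'p'), (1, 1, 'r'), (1, 2, 'r')]

Answer: p:1 r:2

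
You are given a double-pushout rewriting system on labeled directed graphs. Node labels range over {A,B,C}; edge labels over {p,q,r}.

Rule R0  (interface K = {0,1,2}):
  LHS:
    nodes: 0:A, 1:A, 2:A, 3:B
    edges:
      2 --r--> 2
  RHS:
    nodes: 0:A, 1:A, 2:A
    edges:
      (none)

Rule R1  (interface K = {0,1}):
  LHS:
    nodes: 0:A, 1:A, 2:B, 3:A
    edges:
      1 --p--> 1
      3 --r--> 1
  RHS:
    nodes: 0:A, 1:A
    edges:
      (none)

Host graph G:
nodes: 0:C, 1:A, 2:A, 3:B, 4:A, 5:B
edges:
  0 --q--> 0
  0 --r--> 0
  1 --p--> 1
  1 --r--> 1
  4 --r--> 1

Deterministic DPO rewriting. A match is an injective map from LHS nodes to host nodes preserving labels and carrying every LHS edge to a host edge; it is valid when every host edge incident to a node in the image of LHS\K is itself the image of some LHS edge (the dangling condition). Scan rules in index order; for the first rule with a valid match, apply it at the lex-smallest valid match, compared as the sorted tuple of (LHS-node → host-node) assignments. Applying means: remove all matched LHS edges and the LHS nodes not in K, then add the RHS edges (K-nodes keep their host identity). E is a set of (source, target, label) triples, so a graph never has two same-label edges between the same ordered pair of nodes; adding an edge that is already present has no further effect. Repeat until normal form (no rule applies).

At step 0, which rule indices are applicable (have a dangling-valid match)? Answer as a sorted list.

Answer: [R0,R1]

Steps:
R0: 4 valid matches — {0↦2, 1↦4, 2↦1, 3↦3}, {0↦2, 1↦4, 2↦1, 3↦5}, {0↦4, 1↦2, 2↦1, 3↦3} (+1 more)
R1: 2 valid matches — {0↦2, 1↦1, 2↦3, 3↦4}, {0↦2, 1↦1, 2↦5, 3↦4}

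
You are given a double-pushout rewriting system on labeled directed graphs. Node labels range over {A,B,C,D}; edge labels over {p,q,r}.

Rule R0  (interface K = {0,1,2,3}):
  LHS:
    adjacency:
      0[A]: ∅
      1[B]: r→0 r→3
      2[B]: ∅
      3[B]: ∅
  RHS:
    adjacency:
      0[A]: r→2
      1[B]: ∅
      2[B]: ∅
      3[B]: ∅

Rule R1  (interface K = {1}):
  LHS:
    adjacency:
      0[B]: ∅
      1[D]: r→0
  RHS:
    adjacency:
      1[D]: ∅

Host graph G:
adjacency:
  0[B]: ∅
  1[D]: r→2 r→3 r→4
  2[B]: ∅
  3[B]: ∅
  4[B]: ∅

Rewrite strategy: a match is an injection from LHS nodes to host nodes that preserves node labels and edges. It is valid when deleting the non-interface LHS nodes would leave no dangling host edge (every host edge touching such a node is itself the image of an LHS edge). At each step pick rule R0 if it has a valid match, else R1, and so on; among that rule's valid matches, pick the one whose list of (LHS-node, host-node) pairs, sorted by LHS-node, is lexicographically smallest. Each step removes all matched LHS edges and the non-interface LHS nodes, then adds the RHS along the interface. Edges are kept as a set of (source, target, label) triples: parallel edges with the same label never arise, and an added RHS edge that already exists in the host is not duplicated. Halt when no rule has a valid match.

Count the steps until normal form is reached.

Answer: 3

Steps:
[0] host  ⇒  5 nodes, 3 edges  {1-r->2 1-r->3 1-r->4}
[1] R1 @ {0↦2, 1↦1}  ⇒  4 nodes, 2 edges  {1-r->3 1-r->4}
[2] R1 @ {0↦3, 1↦1}  ⇒  3 nodes, 1 edges  {1-r->4}
[3] R1 @ {0↦4, 1↦1}  ⇒  2 nodes, 0 edges  {∅}
final graph: no rule applies after step 3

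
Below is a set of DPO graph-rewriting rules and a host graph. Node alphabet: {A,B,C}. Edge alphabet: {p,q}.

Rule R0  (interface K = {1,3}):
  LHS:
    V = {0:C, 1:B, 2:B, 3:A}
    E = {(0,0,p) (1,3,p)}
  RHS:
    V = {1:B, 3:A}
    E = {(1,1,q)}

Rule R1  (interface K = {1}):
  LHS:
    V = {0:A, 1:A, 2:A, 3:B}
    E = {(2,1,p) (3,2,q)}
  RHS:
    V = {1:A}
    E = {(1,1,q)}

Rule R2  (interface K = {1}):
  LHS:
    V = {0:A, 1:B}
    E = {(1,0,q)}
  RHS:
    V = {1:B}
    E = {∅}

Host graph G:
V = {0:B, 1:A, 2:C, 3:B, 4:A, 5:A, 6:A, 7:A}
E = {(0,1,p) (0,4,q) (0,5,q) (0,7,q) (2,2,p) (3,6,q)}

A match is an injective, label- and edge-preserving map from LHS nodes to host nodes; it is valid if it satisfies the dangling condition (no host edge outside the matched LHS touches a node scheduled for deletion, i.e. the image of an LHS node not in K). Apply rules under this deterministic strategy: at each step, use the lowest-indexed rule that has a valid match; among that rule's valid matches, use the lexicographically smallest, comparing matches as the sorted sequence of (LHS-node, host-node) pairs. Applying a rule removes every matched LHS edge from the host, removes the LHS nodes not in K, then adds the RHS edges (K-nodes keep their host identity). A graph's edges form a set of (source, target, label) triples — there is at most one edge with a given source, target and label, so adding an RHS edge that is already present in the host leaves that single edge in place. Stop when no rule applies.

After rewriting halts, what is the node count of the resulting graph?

Answer: 2

Derivation:
initial: |V|=8 |E|=6  E = 0-p->1 0-q->4 0-q->5 0-q->7 2-p->2 3-q->6
step 1: apply R2 at {0↦4, 1↦0}  → |V|=7 |E|=5  E = 0-p->1 0-q->5 0-q->7 2-p->2 3-q->6
step 2: apply R2 at {0↦5, 1↦0}  → |V|=6 |E|=4  E = 0-p->1 0-q->7 2-p->2 3-q->6
step 3: apply R2 at {0↦6, 1↦3}  → |V|=5 |E|=3  E = 0-p->1 0-q->7 2-p->2
step 4: apply R0 at {0↦2, 1↦0, 2↦3, 3↦1}  → |V|=3 |E|=2  E = 0-q->0 0-q->7
step 5: apply R2 at {0↦7, 1↦0}  → |V|=2 |E|=1  E = 0-q->0
final graph: no rule applies after step 5
NF nodes: {0:B, 1:A}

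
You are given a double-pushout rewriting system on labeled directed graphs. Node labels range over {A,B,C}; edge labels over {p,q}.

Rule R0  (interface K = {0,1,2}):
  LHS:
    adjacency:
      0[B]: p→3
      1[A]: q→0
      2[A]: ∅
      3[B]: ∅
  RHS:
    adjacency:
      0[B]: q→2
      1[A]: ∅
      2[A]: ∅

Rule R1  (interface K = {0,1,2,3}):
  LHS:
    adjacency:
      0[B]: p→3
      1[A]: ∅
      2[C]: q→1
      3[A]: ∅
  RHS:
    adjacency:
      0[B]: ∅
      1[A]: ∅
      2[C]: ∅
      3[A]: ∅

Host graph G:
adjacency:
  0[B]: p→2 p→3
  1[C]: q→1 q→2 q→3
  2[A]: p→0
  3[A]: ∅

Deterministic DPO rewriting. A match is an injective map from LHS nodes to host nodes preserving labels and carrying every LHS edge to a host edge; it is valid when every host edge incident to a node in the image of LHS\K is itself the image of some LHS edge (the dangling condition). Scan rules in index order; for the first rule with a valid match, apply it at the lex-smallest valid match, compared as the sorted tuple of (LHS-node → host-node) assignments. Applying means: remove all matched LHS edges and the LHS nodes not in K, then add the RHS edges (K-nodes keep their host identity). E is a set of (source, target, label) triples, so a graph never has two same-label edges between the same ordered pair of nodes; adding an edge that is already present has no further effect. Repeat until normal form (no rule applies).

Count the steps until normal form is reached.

initial: |V|=4 |E|=6  E = 0-p->2 0-p->3 1-q->1 1-q->2 1-q->3 2-p->0
step 1: apply R1 at {0↦0, 1↦2, 2↦1, 3↦3}  → |V|=4 |E|=4  E = 0-p->2 1-q->1 1-q->3 2-p->0
step 2: apply R1 at {0↦0, 1↦3, 2↦1, 3↦2}  → |V|=4 |E|=2  E = 1-q->1 2-p->0
final graph: no rule applies after step 2

Answer: 2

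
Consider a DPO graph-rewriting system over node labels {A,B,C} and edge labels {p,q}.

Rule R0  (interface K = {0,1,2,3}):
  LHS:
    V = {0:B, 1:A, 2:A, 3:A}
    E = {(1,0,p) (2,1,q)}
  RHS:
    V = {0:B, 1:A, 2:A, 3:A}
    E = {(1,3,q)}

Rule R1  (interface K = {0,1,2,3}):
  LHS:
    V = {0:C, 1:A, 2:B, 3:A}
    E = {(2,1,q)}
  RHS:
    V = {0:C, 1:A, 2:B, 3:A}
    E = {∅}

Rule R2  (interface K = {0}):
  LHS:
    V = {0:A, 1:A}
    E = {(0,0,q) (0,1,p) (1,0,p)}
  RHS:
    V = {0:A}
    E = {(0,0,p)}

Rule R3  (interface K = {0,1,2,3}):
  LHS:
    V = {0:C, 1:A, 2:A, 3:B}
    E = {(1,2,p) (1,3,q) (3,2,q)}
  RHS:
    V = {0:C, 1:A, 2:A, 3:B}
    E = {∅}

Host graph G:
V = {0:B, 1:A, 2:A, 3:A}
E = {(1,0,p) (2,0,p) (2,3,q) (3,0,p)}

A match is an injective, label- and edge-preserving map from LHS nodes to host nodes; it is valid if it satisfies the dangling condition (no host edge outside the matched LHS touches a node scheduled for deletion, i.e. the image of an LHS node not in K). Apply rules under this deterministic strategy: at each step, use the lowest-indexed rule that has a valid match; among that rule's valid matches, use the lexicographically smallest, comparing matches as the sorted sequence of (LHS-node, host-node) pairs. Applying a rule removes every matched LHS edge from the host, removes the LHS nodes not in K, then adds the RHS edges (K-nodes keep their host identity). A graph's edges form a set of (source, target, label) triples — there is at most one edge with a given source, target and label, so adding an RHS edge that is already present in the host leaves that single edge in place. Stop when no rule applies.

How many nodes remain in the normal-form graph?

Answer: 4

Derivation:
start.  V:4 E:4  edges: 1-p->0 2-p->0 2-q->3 3-p->0
1. fire R0 via {0↦0, 1↦3, 2↦2, 3↦1}  →  V:4 E:3  edges: 1-p->0 2-p->0 3-q->1
2. fire R0 via {0↦0, 1↦1, 2↦3, 3↦2}  →  V:4 E:2  edges: 1-q->2 2-p->0
3. fire R0 via {0↦0, 1↦2, 2↦1, 3↦3}  →  V:4 E:1  edges: 2-q->3
halt: no rule applies after step 3
NF nodes: {0:B, 1:A, 2:A, 3:A}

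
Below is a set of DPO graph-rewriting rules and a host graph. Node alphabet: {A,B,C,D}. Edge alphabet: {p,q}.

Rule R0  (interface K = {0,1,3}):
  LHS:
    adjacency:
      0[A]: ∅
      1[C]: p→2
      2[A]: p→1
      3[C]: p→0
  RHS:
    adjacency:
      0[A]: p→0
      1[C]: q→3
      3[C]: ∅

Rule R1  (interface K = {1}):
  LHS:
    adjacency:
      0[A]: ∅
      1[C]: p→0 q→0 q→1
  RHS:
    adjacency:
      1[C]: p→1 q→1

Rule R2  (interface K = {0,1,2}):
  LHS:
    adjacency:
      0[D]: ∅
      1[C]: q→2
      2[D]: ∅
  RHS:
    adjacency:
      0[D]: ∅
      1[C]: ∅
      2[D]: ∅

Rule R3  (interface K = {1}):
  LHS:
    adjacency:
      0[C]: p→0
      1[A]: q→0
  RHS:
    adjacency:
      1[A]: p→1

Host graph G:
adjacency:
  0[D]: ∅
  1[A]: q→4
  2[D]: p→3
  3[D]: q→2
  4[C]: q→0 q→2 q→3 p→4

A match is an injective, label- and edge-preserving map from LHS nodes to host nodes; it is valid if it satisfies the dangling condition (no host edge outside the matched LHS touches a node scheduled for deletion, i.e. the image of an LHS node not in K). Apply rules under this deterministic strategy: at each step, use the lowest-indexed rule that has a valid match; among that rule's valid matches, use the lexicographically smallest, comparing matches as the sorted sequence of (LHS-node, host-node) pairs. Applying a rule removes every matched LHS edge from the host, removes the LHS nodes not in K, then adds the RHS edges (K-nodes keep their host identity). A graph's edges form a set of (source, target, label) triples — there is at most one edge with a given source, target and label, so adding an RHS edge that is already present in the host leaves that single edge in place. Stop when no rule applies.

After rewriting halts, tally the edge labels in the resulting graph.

start.  V:5 E:7  edges: 1-q->4 2-p->3 3-q->2 4-q->0 4-q->2 4-q->3 4-p->4
1. fire R2 via {0↦0, 1↦4, 2↦2}  →  V:5 E:6  edges: 1-q->4 2-p->3 3-q->2 4-q->0 4-q->3 4-p->4
2. fire R2 via {0↦0, 1↦4, 2↦3}  →  V:5 E:5  edges: 1-q->4 2-p->3 3-q->2 4-q->0 4-p->4
3. fire R2 via {0↦2, 1↦4, 2↦0}  →  V:5 E:4  edges: 1-q->4 2-p->3 3-q->2 4-p->4
4. fire R3 via {0↦4, 1↦1}  →  V:4 E:3  edges: 1-p->1 2-p->3 3-q->2
final graph: no rule applies after step 4
NF edges: [(1, 1, 'p'), (2, 3, 'p'), (3, 2, 'q')]

Answer: p:2 q:1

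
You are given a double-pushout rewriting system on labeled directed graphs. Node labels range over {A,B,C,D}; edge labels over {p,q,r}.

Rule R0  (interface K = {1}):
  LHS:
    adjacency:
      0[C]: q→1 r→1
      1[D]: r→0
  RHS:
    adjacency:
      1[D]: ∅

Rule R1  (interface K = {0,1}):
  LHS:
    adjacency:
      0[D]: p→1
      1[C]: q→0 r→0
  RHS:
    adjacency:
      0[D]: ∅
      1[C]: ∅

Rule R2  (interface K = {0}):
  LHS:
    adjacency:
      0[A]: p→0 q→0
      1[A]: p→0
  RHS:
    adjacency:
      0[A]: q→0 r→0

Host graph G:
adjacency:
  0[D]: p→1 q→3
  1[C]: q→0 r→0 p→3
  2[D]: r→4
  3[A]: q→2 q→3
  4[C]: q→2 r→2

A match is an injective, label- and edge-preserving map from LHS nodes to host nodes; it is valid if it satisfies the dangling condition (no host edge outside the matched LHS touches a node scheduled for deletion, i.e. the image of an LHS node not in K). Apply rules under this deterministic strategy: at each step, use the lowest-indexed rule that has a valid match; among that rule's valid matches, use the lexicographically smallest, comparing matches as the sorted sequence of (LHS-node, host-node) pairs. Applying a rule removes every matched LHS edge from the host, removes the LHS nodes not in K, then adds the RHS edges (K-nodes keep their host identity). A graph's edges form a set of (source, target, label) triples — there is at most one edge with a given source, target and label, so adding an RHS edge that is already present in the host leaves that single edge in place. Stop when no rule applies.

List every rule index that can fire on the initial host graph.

R0: 1 valid match — {0↦4, 1↦2}
R1: 1 valid match — {0↦0, 1↦1}
R2: no valid match — LHS pattern not found

Answer: [R0,R1]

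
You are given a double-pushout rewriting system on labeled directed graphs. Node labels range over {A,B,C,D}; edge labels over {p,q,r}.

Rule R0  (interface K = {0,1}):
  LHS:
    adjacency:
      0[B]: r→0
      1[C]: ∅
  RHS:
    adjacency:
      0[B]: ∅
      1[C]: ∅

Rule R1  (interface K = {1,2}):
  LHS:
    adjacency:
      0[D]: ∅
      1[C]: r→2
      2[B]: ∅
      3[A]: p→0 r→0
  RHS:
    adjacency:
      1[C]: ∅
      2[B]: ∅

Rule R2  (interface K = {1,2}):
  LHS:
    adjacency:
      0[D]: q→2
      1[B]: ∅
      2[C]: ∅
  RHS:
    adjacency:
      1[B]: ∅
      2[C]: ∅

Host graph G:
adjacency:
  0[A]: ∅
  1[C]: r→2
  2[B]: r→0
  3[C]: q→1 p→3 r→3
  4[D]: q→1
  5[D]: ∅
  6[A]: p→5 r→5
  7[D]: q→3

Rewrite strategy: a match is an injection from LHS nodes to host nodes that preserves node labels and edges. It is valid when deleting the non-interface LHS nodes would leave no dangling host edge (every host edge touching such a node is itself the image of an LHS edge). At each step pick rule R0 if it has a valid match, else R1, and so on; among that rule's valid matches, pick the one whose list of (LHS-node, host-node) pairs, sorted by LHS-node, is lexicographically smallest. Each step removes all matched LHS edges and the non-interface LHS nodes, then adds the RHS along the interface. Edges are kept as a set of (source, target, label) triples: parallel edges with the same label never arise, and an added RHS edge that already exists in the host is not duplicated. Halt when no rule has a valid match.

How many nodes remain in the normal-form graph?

Answer: 4

Steps:
[0] host  ⇒  8 nodes, 9 edges  {1-r->2 2-r->0 3-q->1 3-p->3 3-r->3 4-q->1 6-p->5 6-r->5 7-q->3}
[1] R1 @ {0↦5, 1↦1, 2↦2, 3↦6}  ⇒  6 nodes, 6 edges  {2-r->0 3-q->1 3-p->3 3-r->3 4-q->1 7-q->3}
[2] R2 @ {0↦4, 1↦2, 2↦1}  ⇒  5 nodes, 5 edges  {2-r->0 3-q->1 3-p->3 3-r->3 7-q->3}
[3] R2 @ {0↦7, 1↦2, 2↦3}  ⇒  4 nodes, 4 edges  {2-r->0 3-q->1 3-p->3 3-r->3}
halt: no rule applies after step 3
NF nodes: {0:A, 1:C, 2:B, 3:C}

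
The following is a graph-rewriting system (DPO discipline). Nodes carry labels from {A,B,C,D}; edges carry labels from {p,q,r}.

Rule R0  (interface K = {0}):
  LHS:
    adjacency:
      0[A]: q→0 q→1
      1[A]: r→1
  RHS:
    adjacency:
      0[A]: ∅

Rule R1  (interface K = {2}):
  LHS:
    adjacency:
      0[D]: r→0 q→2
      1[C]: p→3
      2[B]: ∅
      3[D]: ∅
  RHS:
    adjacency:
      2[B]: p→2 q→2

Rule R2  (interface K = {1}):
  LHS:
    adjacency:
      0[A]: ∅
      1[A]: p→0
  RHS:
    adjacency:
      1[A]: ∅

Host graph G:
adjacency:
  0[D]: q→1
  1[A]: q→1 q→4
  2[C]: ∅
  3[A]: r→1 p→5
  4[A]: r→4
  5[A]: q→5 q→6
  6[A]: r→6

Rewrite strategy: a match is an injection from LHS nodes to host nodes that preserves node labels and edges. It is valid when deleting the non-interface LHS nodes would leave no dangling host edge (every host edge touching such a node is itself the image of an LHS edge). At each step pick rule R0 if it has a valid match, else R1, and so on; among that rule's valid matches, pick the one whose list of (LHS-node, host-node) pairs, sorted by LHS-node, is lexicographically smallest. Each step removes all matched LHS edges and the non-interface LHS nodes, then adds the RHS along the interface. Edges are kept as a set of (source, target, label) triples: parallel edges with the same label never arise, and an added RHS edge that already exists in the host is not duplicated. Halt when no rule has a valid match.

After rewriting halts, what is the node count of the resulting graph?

start.  V:7 E:9  edges: 0-q->1 1-q->1 1-q->4 3-r->1 3-p->5 4-r->4 5-q->5 5-q->6 6-r->6
1. fire R0 via {0↦1, 1↦4}  →  V:6 E:6  edges: 0-q->1 3-r->1 3-p->5 5-q->5 5-q->6 6-r->6
2. fire R0 via {0↦5, 1↦6}  →  V:5 E:3  edges: 0-q->1 3-r->1 3-p->5
3. fire R2 via {0↦5, 1↦3}  →  V:4 E:2  edges: 0-q->1 3-r->1
normal form: no rule applies after step 3
NF nodes: {0:D, 1:A, 2:C, 3:A}

Answer: 4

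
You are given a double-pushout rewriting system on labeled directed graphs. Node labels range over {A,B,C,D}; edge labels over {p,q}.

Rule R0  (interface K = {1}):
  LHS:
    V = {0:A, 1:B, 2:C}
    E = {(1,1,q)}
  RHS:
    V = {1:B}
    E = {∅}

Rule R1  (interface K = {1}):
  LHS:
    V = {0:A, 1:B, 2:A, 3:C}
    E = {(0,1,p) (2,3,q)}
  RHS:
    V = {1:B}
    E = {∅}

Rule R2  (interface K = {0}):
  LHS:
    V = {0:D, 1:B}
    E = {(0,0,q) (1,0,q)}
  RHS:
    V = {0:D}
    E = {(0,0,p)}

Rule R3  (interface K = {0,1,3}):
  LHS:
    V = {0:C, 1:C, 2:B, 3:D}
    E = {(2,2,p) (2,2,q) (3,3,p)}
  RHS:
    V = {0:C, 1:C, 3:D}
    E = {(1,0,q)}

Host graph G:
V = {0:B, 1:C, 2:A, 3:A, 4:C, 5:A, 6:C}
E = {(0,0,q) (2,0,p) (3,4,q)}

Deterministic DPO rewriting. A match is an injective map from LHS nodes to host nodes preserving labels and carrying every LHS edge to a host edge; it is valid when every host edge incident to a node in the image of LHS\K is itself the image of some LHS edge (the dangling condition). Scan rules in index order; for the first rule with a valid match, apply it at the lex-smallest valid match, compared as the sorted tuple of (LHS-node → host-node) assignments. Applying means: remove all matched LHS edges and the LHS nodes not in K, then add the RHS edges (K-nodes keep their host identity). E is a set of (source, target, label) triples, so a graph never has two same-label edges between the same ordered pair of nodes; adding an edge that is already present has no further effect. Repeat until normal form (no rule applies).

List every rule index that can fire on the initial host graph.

Answer: [R0,R1]

Steps:
R0: 2 valid matches — {0↦5, 1↦0, 2↦1}, {0↦5, 1↦0, 2↦6}
R1: 1 valid match — {0↦2, 1↦0, 2↦3, 3↦4}
R2: no valid match — LHS pattern not found
R3: no valid match — LHS pattern not found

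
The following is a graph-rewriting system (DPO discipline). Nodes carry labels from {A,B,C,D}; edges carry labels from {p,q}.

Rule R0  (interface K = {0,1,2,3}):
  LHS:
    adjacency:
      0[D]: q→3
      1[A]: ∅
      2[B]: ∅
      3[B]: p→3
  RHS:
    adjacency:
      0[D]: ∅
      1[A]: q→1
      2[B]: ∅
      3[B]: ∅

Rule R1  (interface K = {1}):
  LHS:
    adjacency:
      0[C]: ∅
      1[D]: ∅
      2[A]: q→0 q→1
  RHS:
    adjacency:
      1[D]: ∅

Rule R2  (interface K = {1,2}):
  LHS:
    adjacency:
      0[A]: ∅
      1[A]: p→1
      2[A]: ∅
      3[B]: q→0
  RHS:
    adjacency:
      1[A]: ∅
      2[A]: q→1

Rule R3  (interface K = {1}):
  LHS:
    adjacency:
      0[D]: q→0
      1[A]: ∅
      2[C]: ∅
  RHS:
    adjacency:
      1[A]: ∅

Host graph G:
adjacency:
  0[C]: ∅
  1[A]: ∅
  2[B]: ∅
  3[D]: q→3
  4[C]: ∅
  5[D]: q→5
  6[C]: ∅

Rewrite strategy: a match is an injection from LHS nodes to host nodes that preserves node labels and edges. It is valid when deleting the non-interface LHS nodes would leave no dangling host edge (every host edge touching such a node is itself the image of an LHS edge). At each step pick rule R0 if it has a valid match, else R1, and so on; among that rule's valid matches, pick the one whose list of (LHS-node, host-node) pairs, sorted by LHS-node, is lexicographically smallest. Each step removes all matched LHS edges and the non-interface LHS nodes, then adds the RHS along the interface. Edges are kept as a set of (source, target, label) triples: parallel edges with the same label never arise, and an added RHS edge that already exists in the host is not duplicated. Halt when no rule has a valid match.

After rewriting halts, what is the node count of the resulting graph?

Answer: 3

Rewrite trace:
initial: |V|=7 |E|=2  E = 3-q->3 5-q->5
step 1: apply R3 at {0↦3, 1↦1, 2↦0}  → |V|=5 |E|=1  E = 5-q->5
step 2: apply R3 at {0↦5, 1↦1, 2↦4}  → |V|=3 |E|=0  E = ∅
final graph: no rule applies after step 2
NF nodes: {1:A, 2:B, 6:C}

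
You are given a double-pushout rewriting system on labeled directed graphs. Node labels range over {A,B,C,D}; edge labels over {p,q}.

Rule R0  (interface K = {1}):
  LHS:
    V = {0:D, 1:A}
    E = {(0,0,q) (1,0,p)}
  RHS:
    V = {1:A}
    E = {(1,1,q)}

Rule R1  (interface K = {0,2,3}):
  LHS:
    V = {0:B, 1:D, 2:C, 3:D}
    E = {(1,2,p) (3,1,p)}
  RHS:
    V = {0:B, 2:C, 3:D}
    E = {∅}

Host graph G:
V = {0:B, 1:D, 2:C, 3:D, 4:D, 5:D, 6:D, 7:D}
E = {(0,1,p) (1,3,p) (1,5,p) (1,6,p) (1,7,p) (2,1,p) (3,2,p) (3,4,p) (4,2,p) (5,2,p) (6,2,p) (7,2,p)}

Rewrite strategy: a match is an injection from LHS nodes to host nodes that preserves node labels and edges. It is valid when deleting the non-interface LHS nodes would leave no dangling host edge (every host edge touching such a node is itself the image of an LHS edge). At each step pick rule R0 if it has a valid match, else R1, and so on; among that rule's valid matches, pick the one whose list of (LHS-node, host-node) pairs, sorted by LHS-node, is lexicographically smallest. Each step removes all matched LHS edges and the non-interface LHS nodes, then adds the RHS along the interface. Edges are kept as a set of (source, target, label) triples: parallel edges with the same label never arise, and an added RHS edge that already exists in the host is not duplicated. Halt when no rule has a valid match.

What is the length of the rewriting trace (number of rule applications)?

Answer: 5

Rewrite trace:
[0] host  ⇒  8 nodes, 12 edges  {0-p->1 1-p->3 1-p->5 1-p->6 1-p->7 2-p->1 3-p->2 3-p->4 4-p->2 5-p->2 6-p->2 7-p->2}
[1] R1 @ {0↦0, 1↦4, 2↦2, 3↦3}  ⇒  7 nodes, 10 edges  {0-p->1 1-p->3 1-p->5 1-p->6 1-p->7 2-p->1 3-p->2 5-p->2 6-p->2 7-p->2}
[2] R1 @ {0↦0, 1↦3, 2↦2, 3↦1}  ⇒  6 nodes, 8 edges  {0-p->1 1-p->5 1-p->6 1-p->7 2-p->1 5-p->2 6-p->2 7-p->2}
[3] R1 @ {0↦0, 1↦5, 2↦2, 3↦1}  ⇒  5 nodes, 6 edges  {0-p->1 1-p->6 1-p->7 2-p->1 6-p->2 7-p->2}
[4] R1 @ {0↦0, 1↦6, 2↦2, 3↦1}  ⇒  4 nodes, 4 edges  {0-p->1 1-p->7 2-p->1 7-p->2}
[5] R1 @ {0↦0, 1↦7, 2↦2, 3↦1}  ⇒  3 nodes, 2 edges  {0-p->1 2-p->1}
halt: no rule applies after step 5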